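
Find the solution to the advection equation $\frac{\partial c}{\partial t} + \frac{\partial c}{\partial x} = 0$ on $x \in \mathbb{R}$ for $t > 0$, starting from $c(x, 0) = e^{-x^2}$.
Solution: By characteristics ($dx/dt = 1$), $c(x,t) = f(x - t)$ with $f = c( \cdot , 0)$.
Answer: $c(x, t) = e^{-(-t + x)^2}$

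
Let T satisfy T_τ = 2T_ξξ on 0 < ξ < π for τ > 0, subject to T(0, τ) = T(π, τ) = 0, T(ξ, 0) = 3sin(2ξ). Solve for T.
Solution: Separating variables: T = Σ c_n exp(-2n²τ) sin(nξ). From T(ξ,0) = 3sin(2ξ): c_2=3.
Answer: T(ξ, τ) = 3exp(-8τ)sin(2ξ)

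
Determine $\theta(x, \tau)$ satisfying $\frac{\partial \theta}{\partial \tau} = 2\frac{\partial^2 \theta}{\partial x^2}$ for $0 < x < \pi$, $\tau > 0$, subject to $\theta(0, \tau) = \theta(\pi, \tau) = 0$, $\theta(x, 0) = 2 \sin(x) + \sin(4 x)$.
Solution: Using separation of variables $\theta = X(x)G(\tau)$:
Eigenfunctions: $\sin(nx)$, $n = 1, 2, 3, \ldots$
General solution: $\theta(x, \tau) = \sum c_n \sin(nx) e^{-2n^2 \tau}$
Matching $\theta(x,0) = 2 \sin(x) + \sin(4 x)$ term by term: $c_1=2, c_4=1$.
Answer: $\theta(x, \tau) = 2 e^{-2 \tau} \sin(x) + e^{-32 \tau} \sin(4 x)$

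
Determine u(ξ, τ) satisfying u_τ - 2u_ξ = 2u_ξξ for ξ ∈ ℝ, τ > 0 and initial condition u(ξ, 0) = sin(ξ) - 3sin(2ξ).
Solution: Moving frame: η = ξ + 2τ, σ = τ, u = w(η,σ), so u_τ = w_σ + 2w_η and u_ξξ = w_ηη.
Hence u_τ - 2u_ξ = w_σ and the PDE becomes the heat equation w_σ = 2w_ηη on η ∈ ℝ.
Initial data: w(η,0) = u(η,0) = sin(η) - 3sin(2η). Each mode sin(nη) decays as exp(-2n²σ) on ℝ, so w(η,σ) = Σ c_n exp(-2n²σ) sin(nη) with c_1=1, c_2=-3: w(η,σ) = exp(-2σ)sin(η) - 3exp(-8σ)sin(2η).
Substituting back: u(ξ,τ) = w(ξ + 2τ, τ).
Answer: u(ξ, τ) = exp(-2τ)sin(ξ + 2τ) - 3exp(-8τ)sin(2ξ + 4τ)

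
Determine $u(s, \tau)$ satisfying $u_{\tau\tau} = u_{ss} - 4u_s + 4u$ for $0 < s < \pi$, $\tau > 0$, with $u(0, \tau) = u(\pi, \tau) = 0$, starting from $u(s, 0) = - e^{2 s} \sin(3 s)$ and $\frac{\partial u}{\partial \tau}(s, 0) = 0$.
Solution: Substitute $u = e^{2s}w$, i.e. $w = e^{-2s}u$.
By the product rule, $u_s = e^{2s}(w_s + 2w)$, $u_{ss} = e^{2s}(w_{ss} + 4w_s + 4w)$, $u_{\tau\tau} = e^{2s}w_{\tau\tau}$.
Substituting into the PDE and dividing by $e^{2s}$: $w_{\tau\tau} = (w_{ss} + 4w_s + 4w) - 4(w_s + 2w) + 4w$.
The lower-order terms cancel, leaving the standard wave equation $w_{\tau\tau} = w_{ss}$.
Initial data for $w$: $w(s,0) = e^{-2s}u(s,0) = - \sin(3 s)$; $w_{\tau}(s,0) = e^{-2s}u_{\tau}(s,0) = 0$. The boundary conditions carry over: $w(0,\tau) = w(\pi,\tau) = 0$.
Solve for $w$:
  Using separation of variables $w = X(s)T(\tau)$:
  Eigenfunctions: $\sin(ns)$, $n = 1, 2, 3, \ldots$
  General solution: $w(s, \tau) = \sum [A_n \cos(n \tau) + B_n \sin(n \tau)] \sin(ns)$
  From $w(s,0) = - \sin(3 s)$: $A_3=-1$. From $w_{\tau}(s,0) = 0$: all $B_n = 0$.
Hence $w(s,\tau) = - \sin(3 s) \cos(3 \tau)$.
Transform back: $u(s,\tau) = e^{2s}w(s,\tau)$.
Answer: $u(s, \tau) = - e^{2 s} \sin(3 s) \cos(3 \tau)$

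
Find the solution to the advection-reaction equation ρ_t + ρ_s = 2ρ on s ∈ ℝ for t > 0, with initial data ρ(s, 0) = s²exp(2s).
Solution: Substitute ρ = exp(2s)u, i.e. u = exp(-2s)ρ.
By the product rule, ρ_s = exp(2s)(u_s + 2u), ρ_t = exp(2s)u_t.
Substituting into the PDE and dividing by exp(2s): u_t + (u_s + 2u) = 2u.
The lower-order terms cancel, leaving the standard advection equation u_t + u_s = 0.
Initial data for u: u(s,0) = exp(-2s)ρ(s,0) = s².
Solve for u:
  By method of characteristics (waves move right with speed 1):
  Along characteristics s - t = const, u is constant, so u(s,t) = f(s - t) with f = u(·, 0).
Hence u(s,t) = s² - 2st + t².
Transform back: ρ(s,t) = exp(2s)u(s,t).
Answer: ρ(s, t) = s²exp(2s) - 2stexp(2s) + t²exp(2s)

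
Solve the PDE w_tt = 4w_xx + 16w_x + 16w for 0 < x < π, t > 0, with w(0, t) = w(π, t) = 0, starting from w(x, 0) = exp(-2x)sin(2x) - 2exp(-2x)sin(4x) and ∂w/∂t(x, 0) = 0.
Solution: Substitute w = exp(-2x)u.
Then w_x = exp(-2x)(u_x - 2u), w_xx = exp(-2x)(u_xx - 4u_x + 4u), w_tt = exp(-2x)u_tt; substituting and dividing by exp(-2x), the lower-order terms cancel: u_tt = 4u_xx (standard wave equation).
Data for u: u(x,0) = exp(2x)w(x,0) = sin(2x) - 2sin(4x); u_t(x,0) = exp(2x)w_t(x,0) = 0. The boundary conditions carry over: u(0,t) = u(π,t) = 0.
Separating variables: u = Σ [A_n cos(ω_n t) + B_n sin(ω_n t)] sin(nx), ω_n = 2n. From ICs: A_2=1, A_4=-2.
So u(x,t) = sin(2x)cos(4t) - 2sin(4x)cos(8t), and w(x,t) = exp(-2x)u(x,t).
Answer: w(x, t) = exp(-2x)sin(2x)cos(4t) - 2exp(-2x)sin(4x)cos(8t)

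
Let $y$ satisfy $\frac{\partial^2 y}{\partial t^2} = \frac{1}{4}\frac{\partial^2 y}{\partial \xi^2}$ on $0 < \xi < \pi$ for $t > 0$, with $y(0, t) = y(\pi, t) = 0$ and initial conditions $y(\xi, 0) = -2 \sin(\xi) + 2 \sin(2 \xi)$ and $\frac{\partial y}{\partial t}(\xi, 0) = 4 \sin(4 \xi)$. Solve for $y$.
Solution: Using separation of variables $y = X(\xi)T(t)$:
Eigenfunctions: $\sin(n\xi)$, $n = 1, 2, 3, \ldots$
General solution: $y(\xi, t) = \sum [A_n \cos(n t/2) + B_n \sin(n t/2)] \sin(n\xi)$
From $y(\xi,0) = -2 \sin(\xi) + 2 \sin(2 \xi)$: $A_1=-2, A_2=2$. From $y_t(\xi,0) = 4 \sin(4 \xi)$, using $y_t(\xi,0) = \sum \omega_n B_n \sin(n\xi)$ with $\omega_n = n/2$: $B_4 = 4/2 = 2$.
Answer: $y(\xi, t) = -2 \sin(\xi) \cos(t/2) + 2 \sin(2 \xi) \cos(t) + 2 \sin(4 \xi) \sin(2 t)$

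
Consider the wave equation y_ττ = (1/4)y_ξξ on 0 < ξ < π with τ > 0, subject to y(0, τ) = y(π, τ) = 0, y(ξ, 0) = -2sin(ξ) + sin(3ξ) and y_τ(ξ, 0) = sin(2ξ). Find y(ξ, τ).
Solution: Using separation of variables y = X(ξ)T(τ):
Eigenfunctions: sin(nξ), n = 1, 2, 3, ...
General solution: y(ξ, τ) = Σ [A_n cos(n τ/2) + B_n sin(n τ/2)] sin(nξ)
From y(ξ,0) = -2sin(ξ) + sin(3ξ): A_1=-2, A_3=1. From y_τ(ξ,0) = sin(2ξ), using y_τ(ξ,0) = Σ ω_n B_n sin(nξ) with ω_n = n/2: B_2 = 1/1 = 1.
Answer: y(ξ, τ) = -2sin(ξ)cos(τ/2) + sin(2ξ)sin(τ) + sin(3ξ)cos(3τ/2)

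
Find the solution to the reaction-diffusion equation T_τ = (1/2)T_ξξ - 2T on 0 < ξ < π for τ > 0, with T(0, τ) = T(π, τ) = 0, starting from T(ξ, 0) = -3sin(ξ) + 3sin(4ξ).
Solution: Substitute T = exp(-2τ)u, i.e. u = exp(2τ)T.
By the product rule, T_τ = exp(-2τ)(u_τ - 2u), T_ξξ = exp(-2τ)u_ξξ.
Substituting into the PDE and dividing by exp(-2τ): u_τ - 2u = (1/2)u_ξξ - 2u.
The lower-order terms cancel, leaving the standard heat equation u_τ = (1/2)u_ξξ.
Initial data for u: u(ξ,0) = T(ξ,0) = -3sin(ξ) + 3sin(4ξ). The boundary conditions carry over: u(0,τ) = u(π,τ) = 0.
Solve for u:
  Using separation of variables u = X(ξ)G(τ):
  Eigenfunctions: sin(nξ), n = 1, 2, 3, ...
  General solution: u(ξ, τ) = Σ c_n sin(nξ) exp(-n² τ/2)
  Matching u(ξ,0) = -3sin(ξ) + 3sin(4ξ) term by term: c_1=-3, c_4=3.
Hence u(ξ,τ) = 3exp(-8τ)sin(4ξ) - 3exp(-τ/2)sin(ξ).
Transform back: T(ξ,τ) = exp(-2τ)u(ξ,τ).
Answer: T(ξ, τ) = 3exp(-10τ)sin(4ξ) - 3exp(-5τ/2)sin(ξ)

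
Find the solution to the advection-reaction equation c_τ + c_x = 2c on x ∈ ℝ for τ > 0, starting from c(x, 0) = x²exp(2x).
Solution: Substitute c = exp(2x)u, i.e. u = exp(-2x)c.
By the product rule, c_x = exp(2x)(u_x + 2u), c_τ = exp(2x)u_τ.
Substituting into the PDE and dividing by exp(2x): u_τ + (u_x + 2u) = 2u.
The lower-order terms cancel, leaving the standard advection equation u_τ + u_x = 0.
Initial data for u: u(x,0) = exp(-2x)c(x,0) = x².
Solve for u:
  By method of characteristics (waves move right with speed 1):
  Along characteristics x - τ = const, u is constant, so u(x,τ) = f(x - τ) with f = u(·, 0).
Hence u(x,τ) = x² - 2xτ + τ².
Transform back: c(x,τ) = exp(2x)u(x,τ).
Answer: c(x, τ) = x²exp(2x) - 2xτexp(2x) + τ²exp(2x)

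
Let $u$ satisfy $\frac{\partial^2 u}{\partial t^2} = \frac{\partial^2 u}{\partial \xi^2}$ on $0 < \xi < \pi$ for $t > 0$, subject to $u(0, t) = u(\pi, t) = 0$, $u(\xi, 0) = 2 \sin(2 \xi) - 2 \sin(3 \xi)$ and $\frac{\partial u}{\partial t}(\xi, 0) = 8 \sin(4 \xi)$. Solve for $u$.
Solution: Separating variables: $u = \sum [A_n \cos(\omega_n t) + B_n \sin(\omega_n t)] \sin(n\xi)$, $\omega_n = n$. From ICs ($B_n$ = velocity coefficient / $\omega_n$): $A_2=2, A_3=-2, B_4=2$.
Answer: $u(\xi, t) = 2 \sin(2 \xi) \cos(2 t) - 2 \sin(3 \xi) \cos(3 t) + 2 \sin(4 \xi) \sin(4 t)$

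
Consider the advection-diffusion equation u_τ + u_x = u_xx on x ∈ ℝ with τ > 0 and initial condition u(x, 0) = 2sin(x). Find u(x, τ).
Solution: Moving frame: η = x - τ, σ = τ, u = w(η,σ), so u_τ = w_σ - w_η and u_xx = w_ηη.
Hence u_τ + u_x = w_σ and the PDE becomes the heat equation w_σ = w_ηη on η ∈ ℝ.
Initial data: w(η,0) = u(η,0) = 2sin(η). Each mode sin(nη) decays as exp(-n²σ) on ℝ, so w(η,σ) = Σ c_n exp(-n²σ) sin(nη) with c_1=2: w(η,σ) = 2exp(-σ)sin(η).
Substituting back: u(x,τ) = w(x - τ, τ).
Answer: u(x, τ) = 2exp(-τ)sin(x - τ)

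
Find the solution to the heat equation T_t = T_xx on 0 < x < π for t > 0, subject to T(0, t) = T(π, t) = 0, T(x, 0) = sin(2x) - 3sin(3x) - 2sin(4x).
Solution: Separating variables: T = Σ c_n exp(-n²t) sin(nx). From T(x,0) = sin(2x) - 3sin(3x) - 2sin(4x): c_2=1, c_3=-3, c_4=-2.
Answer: T(x, t) = exp(-4t)sin(2x) - 3exp(-9t)sin(3x) - 2exp(-16t)sin(4x)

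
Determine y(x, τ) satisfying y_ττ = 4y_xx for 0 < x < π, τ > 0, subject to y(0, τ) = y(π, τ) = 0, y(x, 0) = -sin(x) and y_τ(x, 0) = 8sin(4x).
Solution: Using separation of variables y = X(x)T(τ):
Eigenfunctions: sin(nx), n = 1, 2, 3, ...
General solution: y(x, τ) = Σ [A_n cos(2n τ) + B_n sin(2n τ)] sin(nx)
From y(x,0) = -sin(x): A_1=-1. From y_τ(x,0) = 8sin(4x), using y_τ(x,0) = Σ ω_n B_n sin(nx) with ω_n = 2n: B_4 = 8/8 = 1.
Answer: y(x, τ) = -sin(x)cos(2τ) + sin(4x)sin(8τ)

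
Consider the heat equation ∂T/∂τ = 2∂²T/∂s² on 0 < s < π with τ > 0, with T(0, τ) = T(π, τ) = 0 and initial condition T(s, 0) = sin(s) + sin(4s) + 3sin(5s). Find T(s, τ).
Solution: Separating variables: T = Σ c_n exp(-2n²τ) sin(ns). From T(s,0) = sin(s) + sin(4s) + 3sin(5s): c_1=1, c_4=1, c_5=3.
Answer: T(s, τ) = exp(-2τ)sin(s) + exp(-32τ)sin(4s) + 3exp(-50τ)sin(5s)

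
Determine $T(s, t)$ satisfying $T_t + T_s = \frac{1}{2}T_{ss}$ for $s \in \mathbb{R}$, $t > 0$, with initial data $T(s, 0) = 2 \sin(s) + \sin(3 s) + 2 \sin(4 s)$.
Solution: Change to a moving frame: let $\eta = s - t$, $\sigma = t$ and write $T(s,t) = u(\eta,\sigma)$.
By the chain rule $T_t = u_{\sigma} - u_{\eta}$, $T_s = u_{\eta}$, $T_{ss} = u_{\eta\eta}$.
Then $T_t + T_s = u_{\sigma}$: the advection term cancels and the PDE becomes the heat equation $u_{\sigma} = \frac{1}{2}u_{\eta\eta}$ on $\eta \in \mathbb{R}$.
Initial data: $u(\eta,0) = T(\eta,0) = 2 \sin(\eta) + \sin(3 \eta) + 2 \sin(4 \eta)$.
On $\eta \in \mathbb{R}$ each mode satisfies $(\sin(n\eta))'' = -n^2 \sin(n\eta)$, so $e^{-n^2\sigma/2} \sin(n\eta)$ solves the heat equation; by superposition $u(\eta,\sigma) = \sum c_n e^{-n^2\sigma/2} \sin(n\eta)$.
Reading off the coefficients: $c_1=2, c_3=1, c_4=2$, so $u(\eta,\sigma) = 2 e^{-8 \sigma} \sin(4 \eta) + 2 e^{-\sigma/2} \sin(\eta) + e^{-9 \sigma/2} \sin(3 \eta)$.
Substituting back $\eta = s - t$, $\sigma = t$: $T(s,t) = u(s - t, t)$.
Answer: $T(s, t) = 2 e^{-8 t} \sin(4 s - 4 t) + 2 e^{-t/2} \sin(s - t) + e^{-9 t/2} \sin(3 s - 3 t)$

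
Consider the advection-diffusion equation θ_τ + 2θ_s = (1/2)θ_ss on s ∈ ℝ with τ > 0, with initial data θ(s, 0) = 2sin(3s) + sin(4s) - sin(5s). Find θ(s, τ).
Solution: Moving frame: η = s - 2τ, σ = τ, θ = u(η,σ), so θ_τ = u_σ - 2u_η and θ_ss = u_ηη.
Hence θ_τ + 2θ_s = u_σ and the PDE becomes the heat equation u_σ = (1/2)u_ηη on η ∈ ℝ.
Initial data: u(η,0) = θ(η,0) = 2sin(3η) + sin(4η) - sin(5η). Each mode sin(nη) decays as exp(-n²σ/2) on ℝ, so u(η,σ) = Σ c_n exp(-n²σ/2) sin(nη) with c_3=2, c_4=1, c_5=-1: u(η,σ) = exp(-8σ)sin(4η) + 2exp(-9σ/2)sin(3η) - exp(-25σ/2)sin(5η).
Substituting back: θ(s,τ) = u(s - 2τ, τ).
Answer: θ(s, τ) = exp(-8τ)sin(4s - 8τ) + 2exp(-9τ/2)sin(3s - 6τ) - exp(-25τ/2)sin(5s - 10τ)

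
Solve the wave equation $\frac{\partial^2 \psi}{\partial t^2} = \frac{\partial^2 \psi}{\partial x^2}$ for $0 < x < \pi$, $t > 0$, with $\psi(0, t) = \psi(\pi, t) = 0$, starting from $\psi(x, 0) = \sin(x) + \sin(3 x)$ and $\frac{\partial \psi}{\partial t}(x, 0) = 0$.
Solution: Separating variables: $\psi = \sum [A_n \cos(\omega_n t) + B_n \sin(\omega_n t)] \sin(nx)$, $\omega_n = n$. From ICs: $A_1=1, A_3=1$.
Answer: $\psi(x, t) = \sin(x) \cos(t) + \sin(3 x) \cos(3 t)$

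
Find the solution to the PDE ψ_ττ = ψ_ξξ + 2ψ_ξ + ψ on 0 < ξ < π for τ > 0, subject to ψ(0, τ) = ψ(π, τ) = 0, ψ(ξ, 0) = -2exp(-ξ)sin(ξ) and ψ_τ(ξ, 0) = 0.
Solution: Substitute ψ = exp(-ξ)u.
Then ψ_ξ = exp(-ξ)(u_ξ - u), ψ_ξξ = exp(-ξ)(u_ξξ - 2u_ξ + u), ψ_ττ = exp(-ξ)u_ττ; substituting and dividing by exp(-ξ), the lower-order terms cancel: u_ττ = u_ξξ (standard wave equation).
Data for u: u(ξ,0) = exp(ξ)ψ(ξ,0) = -2sin(ξ); u_τ(ξ,0) = exp(ξ)ψ_τ(ξ,0) = 0. The boundary conditions carry over: u(0,τ) = u(π,τ) = 0.
Separating variables: u = Σ [A_n cos(ω_n τ) + B_n sin(ω_n τ)] sin(nξ), ω_n = n. From ICs: A_1=-2.
So u(ξ,τ) = -2sin(ξ)cos(τ), and ψ(ξ,τ) = exp(-ξ)u(ξ,τ).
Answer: ψ(ξ, τ) = -2exp(-ξ)sin(ξ)cos(τ)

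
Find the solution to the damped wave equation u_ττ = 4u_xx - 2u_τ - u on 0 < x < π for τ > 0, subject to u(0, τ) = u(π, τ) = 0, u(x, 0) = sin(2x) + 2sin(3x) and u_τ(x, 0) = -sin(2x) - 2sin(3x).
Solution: Substitute u = exp(-τ)w.
Then u_τ = exp(-τ)(w_τ - w), u_ττ = exp(-τ)(w_ττ - 2w_τ + w), u_xx = exp(-τ)w_xx; substituting and dividing by exp(-τ), the lower-order terms cancel: w_ττ = 4w_xx (standard wave equation).
Data for w: w(x,0) = u(x,0) = sin(2x) + 2sin(3x); w_τ(x,0) = u_τ(x,0) + u(x,0) = 0. The boundary conditions carry over: w(0,τ) = w(π,τ) = 0.
Separating variables: w = Σ [A_n cos(ω_n τ) + B_n sin(ω_n τ)] sin(nx), ω_n = 2n. From ICs: A_2=1, A_3=2.
So w(x,τ) = sin(2x)cos(4τ) + 2sin(3x)cos(6τ), and u(x,τ) = exp(-τ)w(x,τ).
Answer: u(x, τ) = exp(-τ)sin(2x)cos(4τ) + 2exp(-τ)sin(3x)cos(6τ)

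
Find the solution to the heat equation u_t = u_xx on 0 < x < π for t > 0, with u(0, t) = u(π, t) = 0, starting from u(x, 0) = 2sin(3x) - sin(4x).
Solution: Separating variables: u = Σ c_n exp(-n²t) sin(nx). From u(x,0) = 2sin(3x) - sin(4x): c_3=2, c_4=-1.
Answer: u(x, t) = 2exp(-9t)sin(3x) - exp(-16t)sin(4x)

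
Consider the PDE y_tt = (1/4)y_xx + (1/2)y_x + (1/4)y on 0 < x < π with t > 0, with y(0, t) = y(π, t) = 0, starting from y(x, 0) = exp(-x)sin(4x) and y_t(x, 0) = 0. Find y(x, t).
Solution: Substitute y = exp(-x)u, i.e. u = exp(x)y.
By the product rule, y_x = exp(-x)(u_x - u), y_xx = exp(-x)(u_xx - 2u_x + u), y_tt = exp(-x)u_tt.
Substituting into the PDE and dividing by exp(-x): u_tt = (1/4)(u_xx - 2u_x + u) + (1/2)(u_x - u) + (1/4)u.
The lower-order terms cancel, leaving the standard wave equation u_tt = (1/4)u_xx.
Initial data for u: u(x,0) = exp(x)y(x,0) = sin(4x); u_t(x,0) = exp(x)y_t(x,0) = 0. The boundary conditions carry over: u(0,t) = u(π,t) = 0.
Solve for u:
  Using separation of variables u = X(x)T(t):
  Eigenfunctions: sin(nx), n = 1, 2, 3, ...
  General solution: u(x, t) = Σ [A_n cos(n t/2) + B_n sin(n t/2)] sin(nx)
  From u(x,0) = sin(4x): A_4=1. From u_t(x,0) = 0: all B_n = 0.
Hence u(x,t) = sin(4x)cos(2t).
Transform back: y(x,t) = exp(-x)u(x,t).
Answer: y(x, t) = exp(-x)sin(4x)cos(2t)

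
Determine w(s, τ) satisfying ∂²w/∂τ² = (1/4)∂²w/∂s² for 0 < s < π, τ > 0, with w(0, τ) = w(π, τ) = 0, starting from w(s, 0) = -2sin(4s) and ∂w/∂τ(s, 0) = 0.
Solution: Using separation of variables w = X(s)T(τ):
Eigenfunctions: sin(ns), n = 1, 2, 3, ...
General solution: w(s, τ) = Σ [A_n cos(n τ/2) + B_n sin(n τ/2)] sin(ns)
From w(s,0) = -2sin(4s): A_4=-2. From w_τ(s,0) = 0: all B_n = 0.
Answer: w(s, τ) = -2sin(4s)cos(2τ)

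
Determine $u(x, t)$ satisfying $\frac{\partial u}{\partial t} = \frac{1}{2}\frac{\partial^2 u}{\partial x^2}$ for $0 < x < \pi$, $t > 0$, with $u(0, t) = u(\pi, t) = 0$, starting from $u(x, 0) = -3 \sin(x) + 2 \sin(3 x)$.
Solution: Separating variables: $u = \sum c_n e^{-n^2t/2} \sin(nx)$. From $u(x,0) = -3 \sin(x) + 2 \sin(3 x)$: $c_1=-3, c_3=2$.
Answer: $u(x, t) = -3 e^{-t/2} \sin(x) + 2 e^{-9 t/2} \sin(3 x)$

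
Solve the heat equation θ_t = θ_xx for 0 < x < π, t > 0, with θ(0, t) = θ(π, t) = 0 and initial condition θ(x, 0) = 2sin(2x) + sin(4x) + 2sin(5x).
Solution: Using separation of variables θ = X(x)G(t):
Eigenfunctions: sin(nx), n = 1, 2, 3, ...
General solution: θ(x, t) = Σ c_n sin(nx) exp(-n² t)
Matching θ(x,0) = 2sin(2x) + sin(4x) + 2sin(5x) term by term: c_2=2, c_4=1, c_5=2.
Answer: θ(x, t) = 2exp(-4t)sin(2x) + exp(-16t)sin(4x) + 2exp(-25t)sin(5x)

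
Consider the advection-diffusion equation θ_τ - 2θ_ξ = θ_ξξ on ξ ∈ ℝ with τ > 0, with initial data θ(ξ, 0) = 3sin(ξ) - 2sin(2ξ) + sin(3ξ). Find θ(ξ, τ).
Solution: Moving frame: η = ξ + 2τ, σ = τ, θ = u(η,σ), so θ_τ = u_σ + 2u_η and θ_ξξ = u_ηη.
Hence θ_τ - 2θ_ξ = u_σ and the PDE becomes the heat equation u_σ = u_ηη on η ∈ ℝ.
Initial data: u(η,0) = θ(η,0) = 3sin(η) - 2sin(2η) + sin(3η). Each mode sin(nη) decays as exp(-n²σ) on ℝ, so u(η,σ) = Σ c_n exp(-n²σ) sin(nη) with c_1=3, c_2=-2, c_3=1: u(η,σ) = 3exp(-σ)sin(η) - 2exp(-4σ)sin(2η) + exp(-9σ)sin(3η).
Substituting back: θ(ξ,τ) = u(ξ + 2τ, τ).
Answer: θ(ξ, τ) = 3exp(-τ)sin(ξ + 2τ) - 2exp(-4τ)sin(2ξ + 4τ) + exp(-9τ)sin(3ξ + 6τ)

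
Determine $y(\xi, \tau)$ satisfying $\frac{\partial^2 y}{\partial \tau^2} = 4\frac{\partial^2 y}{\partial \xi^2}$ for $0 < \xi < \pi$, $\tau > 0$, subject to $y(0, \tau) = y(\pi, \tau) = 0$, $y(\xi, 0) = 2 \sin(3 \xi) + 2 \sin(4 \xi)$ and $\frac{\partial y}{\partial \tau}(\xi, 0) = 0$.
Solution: Separating variables: $y = \sum [A_n \cos(\omega_n \tau) + B_n \sin(\omega_n \tau)] \sin(n\xi)$, $\omega_n = 2n$. From ICs: $A_3=2, A_4=2$.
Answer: $y(\xi, \tau) = 2 \sin(3 \xi) \cos(6 \tau) + 2 \sin(4 \xi) \cos(8 \tau)$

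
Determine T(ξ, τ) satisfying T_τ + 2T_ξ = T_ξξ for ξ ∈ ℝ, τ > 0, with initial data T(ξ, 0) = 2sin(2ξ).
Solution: Change to a moving frame: let η = ξ - 2τ, σ = τ and write T(ξ,τ) = u(η,σ).
By the chain rule T_τ = u_σ - 2u_η, T_ξ = u_η, T_ξξ = u_ηη.
Then T_τ + 2T_ξ = u_σ: the advection term cancels and the PDE becomes the heat equation u_σ = u_ηη on η ∈ ℝ.
Initial data: u(η,0) = T(η,0) = 2sin(2η).
On η ∈ ℝ each mode satisfies (sin(nη))″ = -n² sin(nη), so exp(-n²σ) sin(nη) solves the heat equation; by superposition u(η,σ) = Σ c_n exp(-n²σ) sin(nη).
Reading off the coefficients: c_2=2, so u(η,σ) = 2exp(-4σ)sin(2η).
Substituting back η = ξ - 2τ, σ = τ: T(ξ,τ) = u(ξ - 2τ, τ).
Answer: T(ξ, τ) = 2exp(-4τ)sin(2ξ - 4τ)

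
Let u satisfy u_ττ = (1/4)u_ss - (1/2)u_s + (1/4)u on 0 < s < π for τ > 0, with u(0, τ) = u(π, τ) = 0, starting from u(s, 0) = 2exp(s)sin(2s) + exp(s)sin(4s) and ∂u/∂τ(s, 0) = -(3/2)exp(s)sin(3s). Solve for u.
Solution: Substitute u = exp(s)w, i.e. w = exp(-s)u.
By the product rule, u_s = exp(s)(w_s + w), u_ss = exp(s)(w_ss + 2w_s + w), u_ττ = exp(s)w_ττ.
Substituting into the PDE and dividing by exp(s): w_ττ = (1/4)(w_ss + 2w_s + w) - (1/2)(w_s + w) + (1/4)w.
The lower-order terms cancel, leaving the standard wave equation w_ττ = (1/4)w_ss.
Initial data for w: w(s,0) = exp(-s)u(s,0) = 2sin(2s) + sin(4s); w_τ(s,0) = exp(-s)u_τ(s,0) = -(3/2)sin(3s). The boundary conditions carry over: w(0,τ) = w(π,τ) = 0.
Solve for w:
  Using separation of variables w = X(s)T(τ):
  Eigenfunctions: sin(ns), n = 1, 2, 3, ...
  General solution: w(s, τ) = Σ [A_n cos(n τ/2) + B_n sin(n τ/2)] sin(ns)
  From w(s,0) = 2sin(2s) + sin(4s): A_2=2, A_4=1. From w_τ(s,0) = -(3/2)sin(3s), using w_τ(s,0) = Σ ω_n B_n sin(ns) with ω_n = n/2: B_3 = (-3/2)/(3/2) = -1.
Hence w(s,τ) = 2sin(2s)cos(τ) - sin(3s)sin(3τ/2) + sin(4s)cos(2τ).
Transform back: u(s,τ) = exp(s)w(s,τ).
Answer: u(s, τ) = 2exp(s)sin(2s)cos(τ) - exp(s)sin(3s)sin(3τ/2) + exp(s)sin(4s)cos(2τ)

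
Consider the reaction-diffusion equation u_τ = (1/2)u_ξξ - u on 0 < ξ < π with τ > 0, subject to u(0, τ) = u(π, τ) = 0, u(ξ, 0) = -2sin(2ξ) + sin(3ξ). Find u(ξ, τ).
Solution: Substitute u = exp(-τ)w, i.e. w = exp(τ)u.
By the product rule, u_τ = exp(-τ)(w_τ - w), u_ξξ = exp(-τ)w_ξξ.
Substituting into the PDE and dividing by exp(-τ): w_τ - w = (1/2)w_ξξ - w.
The lower-order terms cancel, leaving the standard heat equation w_τ = (1/2)w_ξξ.
Initial data for w: w(ξ,0) = u(ξ,0) = -2sin(2ξ) + sin(3ξ). The boundary conditions carry over: w(0,τ) = w(π,τ) = 0.
Solve for w:
  Using separation of variables w = X(ξ)T(τ):
  Eigenfunctions: sin(nξ), n = 1, 2, 3, ...
  General solution: w(ξ, τ) = Σ c_n sin(nξ) exp(-n² τ/2)
  Matching w(ξ,0) = -2sin(2ξ) + sin(3ξ) term by term: c_2=-2, c_3=1.
Hence w(ξ,τ) = -2exp(-2τ)sin(2ξ) + exp(-9τ/2)sin(3ξ).
Transform back: u(ξ,τ) = exp(-τ)w(ξ,τ).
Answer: u(ξ, τ) = -2exp(-3τ)sin(2ξ) + exp(-11τ/2)sin(3ξ)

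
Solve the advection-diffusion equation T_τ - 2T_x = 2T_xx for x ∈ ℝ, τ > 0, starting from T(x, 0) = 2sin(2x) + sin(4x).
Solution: Change to a moving frame: let η = x + 2τ, σ = τ and write T(x,τ) = u(η,σ).
By the chain rule T_τ = u_σ + 2u_η, T_x = u_η, T_xx = u_ηη.
Then T_τ - 2T_x = u_σ: the advection term cancels and the PDE becomes the heat equation u_σ = 2u_ηη on η ∈ ℝ.
Initial data: u(η,0) = T(η,0) = 2sin(2η) + sin(4η).
On η ∈ ℝ each mode satisfies (sin(nη))″ = -n² sin(nη), so exp(-2n²σ) sin(nη) solves the heat equation; by superposition u(η,σ) = Σ c_n exp(-2n²σ) sin(nη).
Reading off the coefficients: c_2=2, c_4=1, so u(η,σ) = 2exp(-8σ)sin(2η) + exp(-32σ)sin(4η).
Substituting back η = x + 2τ, σ = τ: T(x,τ) = u(x + 2τ, τ).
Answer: T(x, τ) = 2exp(-8τ)sin(2x + 4τ) + exp(-32τ)sin(4x + 8τ)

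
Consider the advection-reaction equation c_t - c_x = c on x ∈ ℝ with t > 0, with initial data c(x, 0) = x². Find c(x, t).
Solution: Substitute c = exp(t)u.
Then c_t = exp(t)(u_t + u), c_x = exp(t)u_x; substituting and dividing by exp(t), the lower-order terms cancel: u_t - u_x = 0 (standard advection equation).
Data for u: u(x,0) = c(x,0) = x².
By characteristics (dx/dt = -1), u(x,t) = f(x + t) with f = u(·, 0).
So u(x,t) = t² + 2tx + x², and c(x,t) = exp(t)u(x,t).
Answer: c(x, t) = t²exp(t) + 2txexp(t) + x²exp(t)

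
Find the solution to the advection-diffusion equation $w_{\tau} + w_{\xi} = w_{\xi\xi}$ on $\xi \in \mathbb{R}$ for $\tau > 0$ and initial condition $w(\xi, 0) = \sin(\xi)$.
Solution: Change to a moving frame: let $\eta = \xi - \tau$, $\sigma = \tau$ and write $w(\xi,\tau) = u(\eta,\sigma)$.
By the chain rule $w_{\tau} = u_{\sigma} - u_{\eta}$, $w_{\xi} = u_{\eta}$, $w_{\xi\xi} = u_{\eta\eta}$.
Then $w_{\tau} + w_{\xi} = u_{\sigma}$: the advection term cancels and the PDE becomes the heat equation $u_{\sigma} = u_{\eta\eta}$ on $\eta \in \mathbb{R}$.
Initial data: $u(\eta,0) = w(\eta,0) = \sin(\eta)$.
On $\eta \in \mathbb{R}$ each mode satisfies $(\sin(n\eta))'' = -n^2 \sin(n\eta)$, so $e^{-n^2\sigma} \sin(n\eta)$ solves the heat equation; by superposition $u(\eta,\sigma) = \sum c_n e^{-n^2\sigma} \sin(n\eta)$.
Reading off the coefficients: $c_1=1$, so $u(\eta,\sigma) = e^{-\sigma} \sin(\eta)$.
Substituting back $\eta = \xi - \tau$, $\sigma = \tau$: $w(\xi,\tau) = u(\xi - \tau, \tau)$.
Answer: $w(\xi, \tau) = - e^{-\tau} \sin(\tau - \xi)$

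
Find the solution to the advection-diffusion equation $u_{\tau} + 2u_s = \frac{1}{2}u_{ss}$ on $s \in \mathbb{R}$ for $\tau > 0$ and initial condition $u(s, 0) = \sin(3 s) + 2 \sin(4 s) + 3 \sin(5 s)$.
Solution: Change to a moving frame: let $\eta = s - 2\tau$, $\sigma = \tau$ and write $u(s,\tau) = w(\eta,\sigma)$.
By the chain rule $u_{\tau} = w_{\sigma} - 2w_{\eta}$, $u_s = w_{\eta}$, $u_{ss} = w_{\eta\eta}$.
Then $u_{\tau} + 2u_s = w_{\sigma}$: the advection term cancels and the PDE becomes the heat equation $w_{\sigma} = \frac{1}{2}w_{\eta\eta}$ on $\eta \in \mathbb{R}$.
Initial data: $w(\eta,0) = u(\eta,0) = \sin(3 \eta) + 2 \sin(4 \eta) + 3 \sin(5 \eta)$.
On $\eta \in \mathbb{R}$ each mode satisfies $(\sin(n\eta))'' = -n^2 \sin(n\eta)$, so $e^{-n^2\sigma/2} \sin(n\eta)$ solves the heat equation; by superposition $w(\eta,\sigma) = \sum c_n e^{-n^2\sigma/2} \sin(n\eta)$.
Reading off the coefficients: $c_3=1, c_4=2, c_5=3$, so $w(\eta,\sigma) = 2 e^{-8 \sigma} \sin(4 \eta) + e^{-9 \sigma/2} \sin(3 \eta) + 3 e^{-25 \sigma/2} \sin(5 \eta)$.
Substituting back $\eta = s - 2\tau$, $\sigma = \tau$: $u(s,\tau) = w(s - 2\tau, \tau)$.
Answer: $u(s, \tau) = -2 e^{-8 \tau} \sin(8 \tau - 4 s) -  e^{-9 \tau/2} \sin(6 \tau - 3 s) - 3 e^{-25 \tau/2} \sin(10 \tau - 5 s)$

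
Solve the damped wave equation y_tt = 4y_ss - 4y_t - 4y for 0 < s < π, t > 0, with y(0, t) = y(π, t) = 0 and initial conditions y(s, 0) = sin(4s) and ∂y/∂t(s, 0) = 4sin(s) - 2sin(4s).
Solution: Substitute y = exp(-2t)u, i.e. u = exp(2t)y.
By the product rule, y_t = exp(-2t)(u_t - 2u), y_tt = exp(-2t)(u_tt - 4u_t + 4u), y_ss = exp(-2t)u_ss.
Substituting into the PDE and dividing by exp(-2t): u_tt - 4u_t + 4u = 4u_ss - 4(u_t - 2u) - 4u.
The lower-order terms cancel, leaving the standard wave equation u_tt = 4u_ss.
Initial data for u: u(s,0) = y(s,0) = sin(4s); u_t(s,0) = y_t(s,0) + 2y(s,0) = 4sin(s). The boundary conditions carry over: u(0,t) = u(π,t) = 0.
Solve for u:
  Using separation of variables u = X(s)T(t):
  Eigenfunctions: sin(ns), n = 1, 2, 3, ...
  General solution: u(s, t) = Σ [A_n cos(2n t) + B_n sin(2n t)] sin(ns)
  From u(s,0) = sin(4s): A_4=1. From u_t(s,0) = 4sin(s), using u_t(s,0) = Σ ω_n B_n sin(ns) with ω_n = 2n: B_1 = 4/2 = 2.
Hence u(s,t) = 2sin(s)sin(2t) + sin(4s)cos(8t).
Transform back: y(s,t) = exp(-2t)u(s,t).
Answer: y(s, t) = 2exp(-2t)sin(s)sin(2t) + exp(-2t)sin(4s)cos(8t)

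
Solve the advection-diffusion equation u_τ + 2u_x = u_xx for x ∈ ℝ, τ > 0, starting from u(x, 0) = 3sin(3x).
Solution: Moving frame: η = x - 2τ, σ = τ, u = w(η,σ), so u_τ = w_σ - 2w_η and u_xx = w_ηη.
Hence u_τ + 2u_x = w_σ and the PDE becomes the heat equation w_σ = w_ηη on η ∈ ℝ.
Initial data: w(η,0) = u(η,0) = 3sin(3η). Each mode sin(nη) decays as exp(-n²σ) on ℝ, so w(η,σ) = Σ c_n exp(-n²σ) sin(nη) with c_3=3: w(η,σ) = 3exp(-9σ)sin(3η).
Substituting back: u(x,τ) = w(x - 2τ, τ).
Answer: u(x, τ) = 3exp(-9τ)sin(3x - 6τ)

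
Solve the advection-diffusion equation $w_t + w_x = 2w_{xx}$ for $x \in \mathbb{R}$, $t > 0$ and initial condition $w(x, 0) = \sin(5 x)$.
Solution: Change to a moving frame: let $\eta = x - t$, $\sigma = t$ and write $w(x,t) = u(\eta,\sigma)$.
By the chain rule $w_t = u_{\sigma} - u_{\eta}$, $w_x = u_{\eta}$, $w_{xx} = u_{\eta\eta}$.
Then $w_t + w_x = u_{\sigma}$: the advection term cancels and the PDE becomes the heat equation $u_{\sigma} = 2u_{\eta\eta}$ on $\eta \in \mathbb{R}$.
Initial data: $u(\eta,0) = w(\eta,0) = \sin(5 \eta)$.
On $\eta \in \mathbb{R}$ each mode satisfies $(\sin(n\eta))'' = -n^2 \sin(n\eta)$, so $e^{-2n^2\sigma} \sin(n\eta)$ solves the heat equation; by superposition $u(\eta,\sigma) = \sum c_n e^{-2n^2\sigma} \sin(n\eta)$.
Reading off the coefficients: $c_5=1$, so $u(\eta,\sigma) = e^{-50 \sigma} \sin(5 \eta)$.
Substituting back $\eta = x - t$, $\sigma = t$: $w(x,t) = u(x - t, t)$.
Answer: $w(x, t) = - e^{-50 t} \sin(5 t - 5 x)$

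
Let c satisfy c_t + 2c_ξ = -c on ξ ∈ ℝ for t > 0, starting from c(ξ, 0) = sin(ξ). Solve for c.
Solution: Substitute c = exp(-t)u.
Then c_t = exp(-t)(u_t - u), c_ξ = exp(-t)u_ξ; substituting and dividing by exp(-t), the lower-order terms cancel: u_t + 2u_ξ = 0 (standard advection equation).
Data for u: u(ξ,0) = c(ξ,0) = sin(ξ).
By characteristics (dξ/dt = 2), u(ξ,t) = f(ξ - 2t) with f = u(·, 0).
So u(ξ,t) = -sin(2t - ξ), and c(ξ,t) = exp(-t)u(ξ,t).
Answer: c(ξ, t) = -exp(-t)sin(2t - ξ)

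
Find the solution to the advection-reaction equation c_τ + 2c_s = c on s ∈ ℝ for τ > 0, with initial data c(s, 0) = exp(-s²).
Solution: Substitute c = exp(τ)u.
Then c_τ = exp(τ)(u_τ + u), c_s = exp(τ)u_s; substituting and dividing by exp(τ), the lower-order terms cancel: u_τ + 2u_s = 0 (standard advection equation).
Data for u: u(s,0) = c(s,0) = exp(-s²).
By characteristics (ds/dτ = 2), u(s,τ) = f(s - 2τ) with f = u(·, 0).
So u(s,τ) = exp(-(s - 2τ)²), and c(s,τ) = exp(τ)u(s,τ).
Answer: c(s, τ) = exp(τ)exp(-(s - 2τ)²)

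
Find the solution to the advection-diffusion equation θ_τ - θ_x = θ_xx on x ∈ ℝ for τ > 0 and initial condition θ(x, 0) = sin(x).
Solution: Change to a moving frame: let η = x + τ, σ = τ and write θ(x,τ) = u(η,σ).
By the chain rule θ_τ = u_σ + u_η, θ_x = u_η, θ_xx = u_ηη.
Then θ_τ - θ_x = u_σ: the advection term cancels and the PDE becomes the heat equation u_σ = u_ηη on η ∈ ℝ.
Initial data: u(η,0) = θ(η,0) = sin(η).
On η ∈ ℝ each mode satisfies (sin(nη))″ = -n² sin(nη), so exp(-n²σ) sin(nη) solves the heat equation; by superposition u(η,σ) = Σ c_n exp(-n²σ) sin(nη).
Reading off the coefficients: c_1=1, so u(η,σ) = exp(-σ)sin(η).
Substituting back η = x + τ, σ = τ: θ(x,τ) = u(x + τ, τ).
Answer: θ(x, τ) = exp(-τ)sin(x + τ)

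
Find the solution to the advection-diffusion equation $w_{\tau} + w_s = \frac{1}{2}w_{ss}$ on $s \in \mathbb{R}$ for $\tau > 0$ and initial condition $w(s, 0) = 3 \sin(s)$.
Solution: Moving frame: $\eta = s - \tau$, $\sigma = \tau$, $w = u(\eta,\sigma)$, so $w_{\tau} = u_{\sigma} - u_{\eta}$ and $w_{ss} = u_{\eta\eta}$.
Hence $w_{\tau} + w_s = u_{\sigma}$ and the PDE becomes the heat equation $u_{\sigma} = \frac{1}{2}u_{\eta\eta}$ on $\eta \in \mathbb{R}$.
Initial data: $u(\eta,0) = w(\eta,0) = 3 \sin(\eta)$. Each mode $\sin(n\eta)$ decays as $e^{-n^2\sigma/2}$ on $\mathbb{R}$, so $u(\eta,\sigma) = \sum c_n e^{-n^2\sigma/2} \sin(n\eta)$ with $c_1=3$: $u(\eta,\sigma) = 3 e^{-\sigma/2} \sin(\eta)$.
Substituting back: $w(s,\tau) = u(s - \tau, \tau)$.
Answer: $w(s, \tau) = -3 e^{-\tau/2} \sin(\tau - s)$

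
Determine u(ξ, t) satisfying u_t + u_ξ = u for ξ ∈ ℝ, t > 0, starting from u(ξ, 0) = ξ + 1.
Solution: Substitute u = exp(t)w, i.e. w = exp(-t)u.
By the product rule, u_t = exp(t)(w_t + w), u_ξ = exp(t)w_ξ.
Substituting into the PDE and dividing by exp(t): w_t + w + w_ξ = w.
The lower-order terms cancel, leaving the standard advection equation w_t + w_ξ = 0.
Initial data for w: w(ξ,0) = u(ξ,0) = ξ + 1.
Solve for w:
  By method of characteristics (waves move right with speed 1):
  Along characteristics ξ - t = const, w is constant, so w(ξ,t) = f(ξ - t) with f = w(·, 0).
Hence w(ξ,t) = -t + ξ + 1.
Transform back: u(ξ,t) = exp(t)w(ξ,t).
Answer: u(ξ, t) = -texp(t) + ξexp(t) + exp(t)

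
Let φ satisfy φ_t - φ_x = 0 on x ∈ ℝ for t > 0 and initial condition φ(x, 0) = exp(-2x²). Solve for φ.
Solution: By method of characteristics (waves move left with speed 1):
Along characteristics x + t = const, φ is constant, so φ(x,t) = f(x + t) with f = φ(·, 0).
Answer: φ(x, t) = exp(-2(t + x)²)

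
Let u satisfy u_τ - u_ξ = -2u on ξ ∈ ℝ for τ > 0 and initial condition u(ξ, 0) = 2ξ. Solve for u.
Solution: Substitute u = exp(-2τ)w.
Then u_τ = exp(-2τ)(w_τ - 2w), u_ξ = exp(-2τ)w_ξ; substituting and dividing by exp(-2τ), the lower-order terms cancel: w_τ - w_ξ = 0 (standard advection equation).
Data for w: w(ξ,0) = u(ξ,0) = 2ξ.
By characteristics (dξ/dτ = -1), w(ξ,τ) = f(ξ + τ) with f = w(·, 0).
So w(ξ,τ) = 2ξ + 2τ, and u(ξ,τ) = exp(-2τ)w(ξ,τ).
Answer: u(ξ, τ) = 2ξexp(-2τ) + 2τexp(-2τ)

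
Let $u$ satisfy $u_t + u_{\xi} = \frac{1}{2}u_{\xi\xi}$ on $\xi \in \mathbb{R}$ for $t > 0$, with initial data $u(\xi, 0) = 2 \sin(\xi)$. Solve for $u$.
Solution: Moving frame: $\eta = \xi - t$, $\sigma = t$, $u = w(\eta,\sigma)$, so $u_t = w_{\sigma} - w_{\eta}$ and $u_{\xi\xi} = w_{\eta\eta}$.
Hence $u_t + u_{\xi} = w_{\sigma}$ and the PDE becomes the heat equation $w_{\sigma} = \frac{1}{2}w_{\eta\eta}$ on $\eta \in \mathbb{R}$.
Initial data: $w(\eta,0) = u(\eta,0) = 2 \sin(\eta)$. Each mode $\sin(n\eta)$ decays as $e^{-n^2\sigma/2}$ on $\mathbb{R}$, so $w(\eta,\sigma) = \sum c_n e^{-n^2\sigma/2} \sin(n\eta)$ with $c_1=2$: $w(\eta,\sigma) = 2 e^{-\sigma/2} \sin(\eta)$.
Substituting back: $u(\xi,t) = w(\xi - t, t)$.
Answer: $u(\xi, t) = 2 e^{-t/2} \sin(\xi - t)$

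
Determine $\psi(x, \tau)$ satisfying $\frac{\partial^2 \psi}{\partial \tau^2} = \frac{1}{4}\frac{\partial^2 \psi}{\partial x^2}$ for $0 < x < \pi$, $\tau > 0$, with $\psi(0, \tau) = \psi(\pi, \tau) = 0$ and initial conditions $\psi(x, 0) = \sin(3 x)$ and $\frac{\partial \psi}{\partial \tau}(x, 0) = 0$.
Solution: Separating variables: $\psi = \sum [A_n \cos(\omega_n \tau) + B_n \sin(\omega_n \tau)] \sin(nx)$, $\omega_n = n/2$. From ICs: $A_3=1$.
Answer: $\psi(x, \tau) = \sin(3 x) \cos(3 \tau/2)$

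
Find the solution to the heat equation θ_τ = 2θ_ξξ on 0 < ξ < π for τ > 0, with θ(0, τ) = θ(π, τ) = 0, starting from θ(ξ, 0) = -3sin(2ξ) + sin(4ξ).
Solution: Using separation of variables θ = X(ξ)G(τ):
Eigenfunctions: sin(nξ), n = 1, 2, 3, ...
General solution: θ(ξ, τ) = Σ c_n sin(nξ) exp(-2n² τ)
Matching θ(ξ,0) = -3sin(2ξ) + sin(4ξ) term by term: c_2=-3, c_4=1.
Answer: θ(ξ, τ) = -3exp(-8τ)sin(2ξ) + exp(-32τ)sin(4ξ)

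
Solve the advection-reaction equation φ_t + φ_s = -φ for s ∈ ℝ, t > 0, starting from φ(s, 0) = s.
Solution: Substitute φ = exp(-t)u.
Then φ_t = exp(-t)(u_t - u), φ_s = exp(-t)u_s; substituting and dividing by exp(-t), the lower-order terms cancel: u_t + u_s = 0 (standard advection equation).
Data for u: u(s,0) = φ(s,0) = s.
By characteristics (ds/dt = 1), u(s,t) = f(s - t) with f = u(·, 0).
So u(s,t) = s - t, and φ(s,t) = exp(-t)u(s,t).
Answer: φ(s, t) = sexp(-t) - texp(-t)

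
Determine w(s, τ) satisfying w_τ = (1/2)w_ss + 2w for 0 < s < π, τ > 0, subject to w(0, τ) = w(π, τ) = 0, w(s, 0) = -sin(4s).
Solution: Substitute w = exp(2τ)u, i.e. u = exp(-2τ)w.
By the product rule, w_τ = exp(2τ)(u_τ + 2u), w_ss = exp(2τ)u_ss.
Substituting into the PDE and dividing by exp(2τ): u_τ + 2u = (1/2)u_ss + 2u.
The lower-order terms cancel, leaving the standard heat equation u_τ = (1/2)u_ss.
Initial data for u: u(s,0) = w(s,0) = -sin(4s). The boundary conditions carry over: u(0,τ) = u(π,τ) = 0.
Solve for u:
  Using separation of variables u = X(s)T(τ):
  Eigenfunctions: sin(ns), n = 1, 2, 3, ...
  General solution: u(s, τ) = Σ c_n sin(ns) exp(-n² τ/2)
  Matching u(s,0) = -sin(4s) term by term: c_4=-1.
Hence u(s,τ) = -exp(-8τ)sin(4s).
Transform back: w(s,τ) = exp(2τ)u(s,τ).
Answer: w(s, τ) = -exp(-6τ)sin(4s)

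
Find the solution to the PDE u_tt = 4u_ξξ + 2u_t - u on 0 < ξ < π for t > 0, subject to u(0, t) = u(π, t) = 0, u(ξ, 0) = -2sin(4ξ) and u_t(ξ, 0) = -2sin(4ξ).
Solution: Substitute u = exp(t)w, i.e. w = exp(-t)u.
By the product rule, u_t = exp(t)(w_t + w), u_tt = exp(t)(w_tt + 2w_t + w), u_ξξ = exp(t)w_ξξ.
Substituting into the PDE and dividing by exp(t): w_tt + 2w_t + w = 4w_ξξ + 2(w_t + w) - w.
The lower-order terms cancel, leaving the standard wave equation w_tt = 4w_ξξ.
Initial data for w: w(ξ,0) = u(ξ,0) = -2sin(4ξ); w_t(ξ,0) = u_t(ξ,0) - u(ξ,0) = 0. The boundary conditions carry over: w(0,t) = w(π,t) = 0.
Solve for w:
  Using separation of variables w = X(ξ)T(t):
  Eigenfunctions: sin(nξ), n = 1, 2, 3, ...
  General solution: w(ξ, t) = Σ [A_n cos(2n t) + B_n sin(2n t)] sin(nξ)
  From w(ξ,0) = -2sin(4ξ): A_4=-2. From w_t(ξ,0) = 0: all B_n = 0.
Hence w(ξ,t) = -2sin(4ξ)cos(8t).
Transform back: u(ξ,t) = exp(t)w(ξ,t).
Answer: u(ξ, t) = -2exp(t)sin(4ξ)cos(8t)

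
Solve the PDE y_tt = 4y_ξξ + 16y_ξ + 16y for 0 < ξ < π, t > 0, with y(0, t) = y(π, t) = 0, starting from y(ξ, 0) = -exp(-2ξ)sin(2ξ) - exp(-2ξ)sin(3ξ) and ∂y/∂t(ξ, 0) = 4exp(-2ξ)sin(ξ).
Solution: Substitute y = exp(-2ξ)u, i.e. u = exp(2ξ)y.
By the product rule, y_ξ = exp(-2ξ)(u_ξ - 2u), y_ξξ = exp(-2ξ)(u_ξξ - 4u_ξ + 4u), y_tt = exp(-2ξ)u_tt.
Substituting into the PDE and dividing by exp(-2ξ): u_tt = 4(u_ξξ - 4u_ξ + 4u) + 16(u_ξ - 2u) + 16u.
The lower-order terms cancel, leaving the standard wave equation u_tt = 4u_ξξ.
Initial data for u: u(ξ,0) = exp(2ξ)y(ξ,0) = -sin(2ξ) - sin(3ξ); u_t(ξ,0) = exp(2ξ)y_t(ξ,0) = 4sin(ξ). The boundary conditions carry over: u(0,t) = u(π,t) = 0.
Solve for u:
  Using separation of variables u = X(ξ)T(t):
  Eigenfunctions: sin(nξ), n = 1, 2, 3, ...
  General solution: u(ξ, t) = Σ [A_n cos(2n t) + B_n sin(2n t)] sin(nξ)
  From u(ξ,0) = -sin(2ξ) - sin(3ξ): A_2=-1, A_3=-1. From u_t(ξ,0) = 4sin(ξ), using u_t(ξ,0) = Σ ω_n B_n sin(nξ) with ω_n = 2n: B_1 = 4/2 = 2.
Hence u(ξ,t) = 2sin(2t)sin(ξ) - sin(2ξ)cos(4t) - sin(3ξ)cos(6t).
Transform back: y(ξ,t) = exp(-2ξ)u(ξ,t).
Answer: y(ξ, t) = 2exp(-2ξ)sin(2t)sin(ξ) - exp(-2ξ)sin(2ξ)cos(4t) - exp(-2ξ)sin(3ξ)cos(6t)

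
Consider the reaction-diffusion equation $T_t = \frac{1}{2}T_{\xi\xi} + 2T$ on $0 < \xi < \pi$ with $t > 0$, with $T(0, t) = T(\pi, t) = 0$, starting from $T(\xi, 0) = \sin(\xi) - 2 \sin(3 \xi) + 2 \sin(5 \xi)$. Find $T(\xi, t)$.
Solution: Substitute $T = e^{2t}u$, i.e. $u = e^{-2t}T$.
By the product rule, $T_t = e^{2t}(u_t + 2u)$, $T_{\xi\xi} = e^{2t}u_{\xi\xi}$.
Substituting into the PDE and dividing by $e^{2t}$: $u_t + 2u = \frac{1}{2}u_{\xi\xi} + 2u$.
The lower-order terms cancel, leaving the standard heat equation $u_t = \frac{1}{2}u_{\xi\xi}$.
Initial data for $u$: $u(\xi,0) = T(\xi,0) = \sin(\xi) - 2 \sin(3 \xi) + 2 \sin(5 \xi)$. The boundary conditions carry over: $u(0,t) = u(\pi,t) = 0$.
Solve for $u$:
  Using separation of variables $u = X(\xi)G(t)$:
  Eigenfunctions: $\sin(n\xi)$, $n = 1, 2, 3, \ldots$
  General solution: $u(\xi, t) = \sum c_n \sin(n\xi) e^{-n^2 t/2}$
  Matching $u(\xi,0) = \sin(\xi) - 2 \sin(3 \xi) + 2 \sin(5 \xi)$ term by term: $c_1=1, c_3=-2, c_5=2$.
Hence $u(\xi,t) = e^{-t/2} \sin(\xi) - 2 e^{-9 t/2} \sin(3 \xi) + 2 e^{-25 t/2} \sin(5 \xi)$.
Transform back: $T(\xi,t) = e^{2t}u(\xi,t)$.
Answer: $T(\xi, t) = e^{3 t/2} \sin(\xi) - 2 e^{-5 t/2} \sin(3 \xi) + 2 e^{-21 t/2} \sin(5 \xi)$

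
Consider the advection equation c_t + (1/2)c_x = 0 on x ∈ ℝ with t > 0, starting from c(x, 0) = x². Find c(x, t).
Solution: By characteristics (dx/dt = 1/2), c(x,t) = f(x - (1/2)t) with f = c(·, 0).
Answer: c(x, t) = (1/4)t² - tx + x²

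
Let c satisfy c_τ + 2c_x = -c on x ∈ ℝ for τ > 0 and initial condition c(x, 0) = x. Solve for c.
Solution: Substitute c = exp(-τ)u, i.e. u = exp(τ)c.
By the product rule, c_τ = exp(-τ)(u_τ - u), c_x = exp(-τ)u_x.
Substituting into the PDE and dividing by exp(-τ): u_τ - u + 2u_x = -u.
The lower-order terms cancel, leaving the standard advection equation u_τ + 2u_x = 0.
Initial data for u: u(x,0) = c(x,0) = x.
Solve for u:
  By method of characteristics (waves move right with speed 2):
  Along characteristics x - 2τ = const, u is constant, so u(x,τ) = f(x - 2τ) with f = u(·, 0).
Hence u(x,τ) = x - 2τ.
Transform back: c(x,τ) = exp(-τ)u(x,τ).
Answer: c(x, τ) = xexp(-τ) - 2τexp(-τ)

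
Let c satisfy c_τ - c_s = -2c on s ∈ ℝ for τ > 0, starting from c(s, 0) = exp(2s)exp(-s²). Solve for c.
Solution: Substitute c = exp(2s)u, i.e. u = exp(-2s)c.
By the product rule, c_s = exp(2s)(u_s + 2u), c_τ = exp(2s)u_τ.
Substituting into the PDE and dividing by exp(2s): u_τ - (u_s + 2u) = -2u.
The lower-order terms cancel, leaving the standard advection equation u_τ - u_s = 0.
Initial data for u: u(s,0) = exp(-2s)c(s,0) = exp(-s²).
Solve for u:
  By method of characteristics (waves move left with speed 1):
  Along characteristics s + τ = const, u is constant, so u(s,τ) = f(s + τ) with f = u(·, 0).
Hence u(s,τ) = exp(-(s + τ)²).
Transform back: c(s,τ) = exp(2s)u(s,τ).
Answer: c(s, τ) = exp(2s)exp(-(s + τ)²)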